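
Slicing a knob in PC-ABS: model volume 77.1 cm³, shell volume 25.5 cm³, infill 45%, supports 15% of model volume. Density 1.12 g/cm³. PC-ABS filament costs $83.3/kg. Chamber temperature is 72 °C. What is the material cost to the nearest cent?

Infill region = 77.1 − 25.5, so 51.6 cm³.
Infill deposited: 0.45 × 51.6 → 23.22 cm³.
Support: 0.15 × 77.1 → 11.565 cm³.
Total printed volume: 25.5 + 23.22 + 11.565 → 60.285 cm³.
Mass = 60.285 × 1.12 = 67.5192 g.
At $83.3/kg: 67.5192/1000 × 83.3 = $5.62.

$5.62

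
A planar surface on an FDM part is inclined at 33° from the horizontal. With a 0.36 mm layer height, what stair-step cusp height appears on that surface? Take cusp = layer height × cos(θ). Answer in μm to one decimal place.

301.9 μm

Cusp = layer height × cos(33°) = 0.36 × 0.8387 = 0.301932 mm = 301.9 μm.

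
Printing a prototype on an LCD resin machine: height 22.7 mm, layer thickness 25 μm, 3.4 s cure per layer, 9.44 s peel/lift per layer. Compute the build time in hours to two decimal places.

3.24 hours

Layer count = ceil(22.7 / 0.025) = 908.
Cycle time = 3.4 + 9.44, so 12.84 s.
Build time: 908 × 12.84 s = 11658.72 s, i.e. 3.24 hours.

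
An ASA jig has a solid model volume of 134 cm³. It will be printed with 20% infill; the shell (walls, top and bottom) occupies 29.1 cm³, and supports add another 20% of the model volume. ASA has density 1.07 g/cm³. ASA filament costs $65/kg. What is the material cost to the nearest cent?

Volume inside the shell = 134 − 29.1, so 104.9 cm³.
Deposited infill = 0.20 × 104.9 = 20.98 cm³.
Support = 0.20 × 134 = 26.8 cm³.
Deposited volume = 29.1 + 20.98 + 26.8, so 76.88 cm³.
Mass = 76.88 × 1.07 = 82.2616 g.
Cost = 82.2616 g / 1000 × $65/kg = $5.35.

$5.35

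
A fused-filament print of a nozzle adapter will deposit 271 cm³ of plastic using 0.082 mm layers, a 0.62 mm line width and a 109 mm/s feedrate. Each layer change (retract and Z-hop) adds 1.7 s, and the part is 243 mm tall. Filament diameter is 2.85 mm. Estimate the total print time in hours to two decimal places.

Line area: 0.082 × 0.62 → 0.05084 mm².
Toolpath length = 271 cm³ / 0.05084 mm² = 271000 / 0.05084 = 5330448.5 mm.
Print-move time: 5330448.5 / 109 → 48903.2 s.
Number of layers: 243 / 0.082 → 2964 (rounded up).
Non-print overhead = 2964 × 1.7 = 5038.8 s.
Altogether 48903.2 + 5038.8 = 53942 s, i.e. 14.98 hours.

14.98 hours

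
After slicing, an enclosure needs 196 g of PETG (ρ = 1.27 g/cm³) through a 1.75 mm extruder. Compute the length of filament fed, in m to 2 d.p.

Extruded volume: 196/1.27 = 154.3307 cm³ (154330.7 mm³).
A = π r² = π × 0.875² = 2.4053 mm².
Length = 154330.7 / 2.4053 = 64162.77 mm = 64.16 m.

64.16 m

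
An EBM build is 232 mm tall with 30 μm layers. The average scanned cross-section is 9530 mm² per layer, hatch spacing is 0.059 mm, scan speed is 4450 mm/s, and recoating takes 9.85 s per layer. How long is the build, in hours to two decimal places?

99.14 hours

Layer count = ceil(232 / 0.03) = 7734.
Hatch length per layer = 9530 / 0.059 = 161525.4 mm.
Scan time per layer = 161525.4 / 4450, so 36.2978 s.
Time per layer = 36.2978 + 9.85, so 46.1478 s.
Build time = 7734 × 46.1478 = 356907.0852 s = 99.14 hours.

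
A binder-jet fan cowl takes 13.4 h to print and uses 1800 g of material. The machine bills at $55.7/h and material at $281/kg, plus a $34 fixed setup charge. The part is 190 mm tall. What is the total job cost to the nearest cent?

$1286.18

Machine-time cost: 55.7 × 13.4 → $746.38.
Material cost = 281 × 1800/1000, so $505.80.
Adding setup: 746.38 + 505.80 + 34 → $1286.18.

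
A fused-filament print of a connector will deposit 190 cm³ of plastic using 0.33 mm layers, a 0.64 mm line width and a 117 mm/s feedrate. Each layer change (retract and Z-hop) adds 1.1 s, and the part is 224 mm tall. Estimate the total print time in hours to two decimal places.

Line area = 0.33 × 0.64, so 0.2112 mm².
Total extruded path = 190000/0.2112 = 899621.2 mm.
Extrusion time: 899621.2 / 117 → 7689.1 s.
Layers = ⌈224/0.33⌉ = 679.
Z-hop total = 679 × 1.1 = 746.9 s.
Altogether 7689.1 + 746.9 = 8436 s, i.e. 2.34 hours.

2.34 hours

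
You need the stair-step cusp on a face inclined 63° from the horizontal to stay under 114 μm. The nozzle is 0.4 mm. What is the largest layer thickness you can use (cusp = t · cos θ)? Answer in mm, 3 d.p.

t = h_c / cos θ = 0.114 / 0.4540 = 0.251 mm.

0.251 mm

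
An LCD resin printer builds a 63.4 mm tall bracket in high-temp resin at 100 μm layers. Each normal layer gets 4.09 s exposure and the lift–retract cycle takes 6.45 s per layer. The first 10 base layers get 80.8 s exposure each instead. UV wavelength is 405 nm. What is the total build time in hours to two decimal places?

2.07 hours

Number of layers: 63.4 / 0.1 → 634 (rounded up).
Base layers: 10 × (80.8 + 6.45) → 872.5 s.
Regular layers = 624 × (4.09 + 6.45), so 6576.96 s.
Total = 872.5 + 6576.96 = 7449.46 s = 2.07 hours.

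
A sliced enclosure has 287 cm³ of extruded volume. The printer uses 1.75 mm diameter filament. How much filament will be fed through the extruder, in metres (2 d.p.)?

Filament cross-section = π × (1.75/2)² = 2.4053 mm².
Length = 287 cm³ / 2.4053 mm² = 287000 / 2.4053 = 119319.84 mm = 119.32 m.

119.32 m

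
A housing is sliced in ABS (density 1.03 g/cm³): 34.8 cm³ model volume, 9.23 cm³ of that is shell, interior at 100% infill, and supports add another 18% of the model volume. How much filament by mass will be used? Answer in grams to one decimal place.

42.3 g

Infill region: 34.8 − 9.23 → 25.57 cm³.
Infill volume: 1.00 × 25.57 → 25.57 cm³.
Support = 0.18 × 34.8 = 6.264 cm³.
Total printed volume = 9.23 + 25.57 + 6.264, so 41.064 cm³.
Mass = 41.064 × 1.03, so 42.29592 g.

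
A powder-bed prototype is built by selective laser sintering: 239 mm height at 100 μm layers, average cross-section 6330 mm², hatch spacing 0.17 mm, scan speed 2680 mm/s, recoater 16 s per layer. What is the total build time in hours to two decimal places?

19.85 hours

Layer count = ceil(239 / 0.1) = 2390.
Hatch length per layer = 6330 / 0.17 = 37235.3 mm.
Per-layer scan time = 37235.3 / 2680 = 13.8938 s.
Per-layer time = 13.8938 + 16, so 29.8938 s.
2390 layers × 29.8938 s/layer = 71446.182 s, i.e. 19.85 hours.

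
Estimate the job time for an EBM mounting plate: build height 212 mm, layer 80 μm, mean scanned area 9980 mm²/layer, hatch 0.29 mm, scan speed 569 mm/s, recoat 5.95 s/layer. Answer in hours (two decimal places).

48.90 hours

Number of layers: 212 / 0.08 → 2650 (rounded up).
Hatch length per layer = 9980 / 0.29, so 34413.8 mm.
Scan time per layer = 34413.8 / 569, so 60.4812 s.
Layer cycle: 60.4812 + 5.95 → 66.4312 s.
Total: 2650 × 66.4312 s = 176042.68 s → 48.90 hours.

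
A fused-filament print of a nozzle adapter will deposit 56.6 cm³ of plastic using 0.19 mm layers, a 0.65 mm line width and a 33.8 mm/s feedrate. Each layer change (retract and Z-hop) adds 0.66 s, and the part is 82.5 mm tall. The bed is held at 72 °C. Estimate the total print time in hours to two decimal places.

3.85 hours

Line area = 0.19 × 0.65 = 0.1235 mm².
Total extruded path = 56600/0.1235 = 458299.6 mm.
Time extruding = 458299.6 / 33.8, so 13559.2 s.
Layers = ⌈82.5/0.19⌉ = 435.
Layer-change overhead: 435 × 0.66 → 287.1 s.
Altogether 13559.2 + 287.1 = 13846.3 s, i.e. 3.85 hours.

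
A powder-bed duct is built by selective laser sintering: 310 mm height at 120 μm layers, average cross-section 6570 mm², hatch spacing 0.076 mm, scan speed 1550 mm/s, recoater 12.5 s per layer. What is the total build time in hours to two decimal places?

Layers = ⌈310/0.12⌉ = 2584.
Scan path per layer: 6570 / 0.076 → 86447.4 mm.
Per-layer scan time = 86447.4 / 1550, so 55.7725 s.
Layer cycle = 55.7725 + 12.5 = 68.2725 s.
2584 layers × 68.2725 s/layer = 176416.14 s, i.e. 49.00 hours.

49.00 hours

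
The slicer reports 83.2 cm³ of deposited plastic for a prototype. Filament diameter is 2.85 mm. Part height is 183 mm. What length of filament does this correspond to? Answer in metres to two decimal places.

13.04 m

A = π r² = π × 1.425² = 6.3794 mm².
Length = 83.2 cm³ / 6.3794 mm² = 83200 / 6.3794 = 13041.98 mm = 13.04 m.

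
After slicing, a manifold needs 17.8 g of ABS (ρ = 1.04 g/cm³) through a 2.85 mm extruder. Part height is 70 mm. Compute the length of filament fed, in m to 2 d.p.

Extruded volume: 17.8/1.04 = 17.1154 cm³ (17115.4 mm³).
A = π r² = π × 1.425² = 6.3794 mm².
Length = 17115.4 / 6.3794 = 2682.92 mm = 2.68 m.

2.68 m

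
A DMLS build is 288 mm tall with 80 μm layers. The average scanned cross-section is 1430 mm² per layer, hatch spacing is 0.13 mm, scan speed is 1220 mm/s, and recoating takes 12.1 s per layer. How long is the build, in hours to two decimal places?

Layers = ⌈288/0.08⌉ = 3600.
Scan path per layer = 1430 / 0.13, so 11000 mm.
Laser time per layer = 11000 / 1220 = 9.0164 s.
Per-layer time = 9.0164 + 12.1 = 21.1164 s.
3600 layers × 21.1164 s/layer = 76019.04 s, i.e. 21.12 hours.

21.12 hours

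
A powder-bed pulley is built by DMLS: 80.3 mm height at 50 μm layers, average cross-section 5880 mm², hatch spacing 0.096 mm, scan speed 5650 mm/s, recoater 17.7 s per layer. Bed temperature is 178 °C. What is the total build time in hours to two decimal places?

Number of layers: 80.3 / 0.05 → 1606 (rounded up).
Scan path per layer = 5880 / 0.096, so 61250 mm.
Per-layer scan time = 61250 / 5650 = 10.8407 s.
Layer cycle = 10.8407 + 17.7, so 28.5407 s.
1606 layers × 28.5407 s/layer = 45836.3642 s, i.e. 12.73 hours.

12.73 hours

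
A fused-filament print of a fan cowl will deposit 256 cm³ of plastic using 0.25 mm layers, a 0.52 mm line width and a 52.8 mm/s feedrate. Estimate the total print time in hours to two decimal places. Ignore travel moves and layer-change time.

Extrusion cross-section = 0.25 × 0.52, so 0.13 mm².
Path length: 256000 mm³ / 0.13 mm² → 1969230.8 mm.
Time extruding = 1969230.8 / 52.8, so 37296 s.
In the requested units: 37296 s = 10.36 hours.

10.36 hours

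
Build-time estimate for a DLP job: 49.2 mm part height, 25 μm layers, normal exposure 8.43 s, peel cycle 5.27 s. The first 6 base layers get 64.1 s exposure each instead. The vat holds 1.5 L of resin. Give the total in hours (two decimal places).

7.58 hours

Layer count = ceil(49.2 / 0.025) = 1968.
Burn-in layers = 6 × (64.1 + 5.27) = 416.22 s.
Regular layers = 1962 × (8.43 + 5.27), so 26879.4 s.
Total = 416.22 + 26879.4 = 27295.62 s = 7.58 hours.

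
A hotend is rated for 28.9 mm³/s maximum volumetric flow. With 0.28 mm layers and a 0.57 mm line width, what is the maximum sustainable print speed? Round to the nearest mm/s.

A: 0.28 × 0.57 → 0.1596 mm².
v_max = Q/A = 28.9/0.1596 = 181.08 mm/s → 181 mm/s.

181 mm/s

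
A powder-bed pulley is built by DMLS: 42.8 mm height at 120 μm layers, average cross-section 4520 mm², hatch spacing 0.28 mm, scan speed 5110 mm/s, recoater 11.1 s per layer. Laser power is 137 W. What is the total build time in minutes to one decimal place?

Number of layers: 42.8 / 0.12 → 357 (rounded up).
Per-layer scan distance: 4520 / 0.28 → 16142.9 mm.
Laser time per layer = 16142.9 / 5110 = 3.1591 s.
Per-layer time: 3.1591 + 11.1 → 14.2591 s.
Total: 357 × 14.2591 s = 5090.4987 s → 84.8 minutes.

84.8 minutes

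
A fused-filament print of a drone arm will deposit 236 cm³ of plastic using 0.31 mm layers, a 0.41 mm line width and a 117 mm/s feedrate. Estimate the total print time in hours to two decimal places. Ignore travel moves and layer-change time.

4.41 hours

Bead cross-section = 0.31 × 0.41, so 0.1271 mm².
Toolpath length = 236 cm³ / 0.1271 mm² = 236000 / 0.1271 = 1856805.7 mm.
Extrusion time = 1856805.7 / 117, so 15870.1 s.
That's 15870.1 s → 4.41 hours.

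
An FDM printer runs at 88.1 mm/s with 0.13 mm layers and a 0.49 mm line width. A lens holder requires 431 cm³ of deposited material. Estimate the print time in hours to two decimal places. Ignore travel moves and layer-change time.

21.33 hours

Line area = 0.13 × 0.49 = 0.0637 mm².
Path length: 431000 mm³ / 0.0637 mm² → 6766091.1 mm.
Extrusion time = 6766091.1 / 88.1 = 76800.1 s.
Converting: 76800.1 s = 21.33 hours.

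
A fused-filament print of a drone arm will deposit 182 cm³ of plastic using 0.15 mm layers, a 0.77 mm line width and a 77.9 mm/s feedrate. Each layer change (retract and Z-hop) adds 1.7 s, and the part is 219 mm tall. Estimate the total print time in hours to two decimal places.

Line area = 0.15 × 0.77 = 0.1155 mm².
Path length: 182000 mm³ / 0.1155 mm² → 1575757.6 mm.
Print-move time = 1575757.6 / 77.9, so 20228 s.
Number of layers: 219 / 0.15 → 1460 (rounded up).
Non-print overhead = 1460 × 1.7 = 2482 s.
Altogether 20228 + 2482 = 22710 s, i.e. 6.31 hours.

6.31 hours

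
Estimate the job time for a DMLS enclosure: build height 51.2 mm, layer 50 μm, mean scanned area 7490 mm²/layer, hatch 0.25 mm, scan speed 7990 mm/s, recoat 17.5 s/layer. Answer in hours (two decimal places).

6.04 hours

Number of layers: 51.2 / 0.05 → 1024 (rounded up).
Per-layer scan distance: 7490 / 0.25 → 29960 mm.
Scan time per layer = 29960 / 7990, so 3.7497 s.
Layer cycle = 3.7497 + 17.5 = 21.2497 s.
Build time = 1024 × 21.2497 = 21759.6928 s = 6.04 hours.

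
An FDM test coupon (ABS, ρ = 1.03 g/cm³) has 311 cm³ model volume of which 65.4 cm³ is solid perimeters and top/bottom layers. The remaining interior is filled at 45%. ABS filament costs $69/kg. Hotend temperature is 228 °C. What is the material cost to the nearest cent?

Interior volume = 311 − 65.4 = 245.6 cm³.
Infill deposited: 0.45 × 245.6 → 110.52 cm³.
Total extruded = 65.4 + 110.52, so 175.92 cm³.
Mass = 175.92 × 1.03, so 181.1976 g.
At $69/kg: 181.1976/1000 × 69 = $12.50.

$12.50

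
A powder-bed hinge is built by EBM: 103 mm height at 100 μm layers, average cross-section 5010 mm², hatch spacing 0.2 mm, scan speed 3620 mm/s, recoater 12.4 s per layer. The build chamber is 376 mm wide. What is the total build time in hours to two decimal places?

Layers = ⌈103/0.1⌉ = 1030.
Scan path per layer = 5010 / 0.2, so 25050 mm.
Per-layer scan time = 25050 / 3620, so 6.9199 s.
Time per layer: 6.9199 + 12.4 → 19.3199 s.
Total: 1030 × 19.3199 s = 19899.497 s → 5.53 hours.

5.53 hours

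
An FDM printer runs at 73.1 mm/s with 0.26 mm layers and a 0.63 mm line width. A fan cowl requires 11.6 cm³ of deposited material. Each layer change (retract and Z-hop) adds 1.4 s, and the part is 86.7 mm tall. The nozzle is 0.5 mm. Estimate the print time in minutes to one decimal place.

23.9 minutes

Bead cross-section = 0.26 × 0.63 = 0.1638 mm².
Path length: 11600 mm³ / 0.1638 mm² → 70818.1 mm.
Extrusion time = 70818.1 / 73.1 = 968.8 s.
Number of layers: 86.7 / 0.26 → 334 (rounded up).
Z-hop total: 334 × 1.4 → 467.6 s.
Total = 968.8 + 467.6 = 1436.4 s = 23.9 minutes.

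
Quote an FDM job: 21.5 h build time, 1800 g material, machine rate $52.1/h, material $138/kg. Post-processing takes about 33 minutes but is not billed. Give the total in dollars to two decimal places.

$1368.55

Machine-time cost: 52.1 × 21.5 → $1120.15.
Feedstock cost = 138 × 1800/1000, so $248.40.
Job cost: 1120.15 + 248.40 = $1368.55.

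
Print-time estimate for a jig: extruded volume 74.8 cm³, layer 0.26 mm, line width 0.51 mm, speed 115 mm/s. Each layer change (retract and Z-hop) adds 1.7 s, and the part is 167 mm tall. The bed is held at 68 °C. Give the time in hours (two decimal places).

Bead cross-section = 0.26 × 0.51 = 0.1326 mm².
Toolpath length = 74.8 cm³ / 0.1326 mm² = 74800 / 0.1326 = 564102.6 mm.
Time extruding = 564102.6 / 115, so 4905.2 s.
Layer count = ceil(167 / 0.26) = 643.
Z-hop total = 643 × 1.7, so 1093.1 s.
Altogether 4905.2 + 1093.1 = 5998.3 s, i.e. 1.67 hours.

1.67 hours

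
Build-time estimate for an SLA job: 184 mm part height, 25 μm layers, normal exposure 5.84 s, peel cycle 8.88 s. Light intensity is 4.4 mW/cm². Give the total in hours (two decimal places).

30.09 hours

Number of layers: 184 / 0.025 → 7360 (rounded up).
Each layer takes = 5.84 + 8.88, so 14.72 s.
Total = 7360 × 14.72 = 108339.2 s = 30.09 hours.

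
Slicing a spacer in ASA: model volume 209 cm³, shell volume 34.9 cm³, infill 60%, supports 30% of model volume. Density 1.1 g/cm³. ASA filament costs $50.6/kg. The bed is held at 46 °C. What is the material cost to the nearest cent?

Infill region = 209 − 34.9 = 174.1 cm³.
Infill volume: 0.60 × 174.1 → 104.46 cm³.
Support: 0.30 × 209 → 62.7 cm³.
Total printed volume = 34.9 + 104.46 + 62.7 = 202.06 cm³.
Mass: 202.06 × 1.1 → 222.266 g.
At $50.6/kg: 222.266/1000 × 50.6 = $11.25.

$11.25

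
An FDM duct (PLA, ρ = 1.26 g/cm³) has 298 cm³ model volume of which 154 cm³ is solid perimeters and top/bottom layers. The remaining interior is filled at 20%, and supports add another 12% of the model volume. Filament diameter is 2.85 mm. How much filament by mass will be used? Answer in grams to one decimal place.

Interior volume = 298 − 154 = 144 cm³.
Infill deposited = 0.20 × 144 = 28.8 cm³.
Support: 0.12 × 298 → 35.76 cm³.
Deposited volume = 154 + 28.8 + 35.76, so 218.56 cm³.
Mass = 218.56 × 1.26 = 275.3856 g.

275.4 g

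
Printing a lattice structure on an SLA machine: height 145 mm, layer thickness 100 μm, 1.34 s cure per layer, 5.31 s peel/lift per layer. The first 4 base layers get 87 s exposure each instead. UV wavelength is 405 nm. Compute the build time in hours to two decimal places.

Layer count = ceil(145 / 0.1) = 1450.
Burn-in layers = 4 × (87 + 5.31) = 369.24 s.
Remaining layers = 1446 × (1.34 + 5.31) = 9615.9 s.
Sum: 369.24 + 9615.9 = 9985.14 s → 2.77 hours.

2.77 hours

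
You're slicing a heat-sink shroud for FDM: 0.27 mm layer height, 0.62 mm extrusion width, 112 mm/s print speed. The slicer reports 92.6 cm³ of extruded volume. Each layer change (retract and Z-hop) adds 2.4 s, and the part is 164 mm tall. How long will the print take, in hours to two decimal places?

1.78 hours

Line area = 0.27 × 0.62 = 0.1674 mm².
Path length: 92600 mm³ / 0.1674 mm² → 553166.1 mm.
Extrusion time = 553166.1 / 112, so 4939 s.
Layers = ⌈164/0.27⌉ = 608.
Non-print overhead = 608 × 2.4, so 1459.2 s.
Total = 4939 + 1459.2 = 6398.2 s = 1.78 hours.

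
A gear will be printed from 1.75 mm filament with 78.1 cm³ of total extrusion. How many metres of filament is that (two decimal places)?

32.47 m

A = π r² = π × 0.875² = 2.4053 mm².
Length = 78.1 cm³ / 2.4053 mm² = 78100 / 2.4053 = 32469.96 mm = 32.47 m.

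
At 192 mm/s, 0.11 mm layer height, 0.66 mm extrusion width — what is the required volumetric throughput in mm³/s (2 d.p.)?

A = 0.11 × 0.66, so 0.0726 mm².
Volumetric flow = 192 × 0.0726 = 13.94 mm³/s.

13.94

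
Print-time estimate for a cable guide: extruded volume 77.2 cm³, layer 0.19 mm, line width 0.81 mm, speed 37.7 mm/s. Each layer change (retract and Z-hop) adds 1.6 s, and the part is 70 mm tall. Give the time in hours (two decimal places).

Line area = 0.19 × 0.81, so 0.1539 mm².
Path length: 77200 mm³ / 0.1539 mm² → 501624.4 mm.
Print-move time: 501624.4 / 37.7 → 13305.7 s.
Layers = ⌈70/0.19⌉ = 369.
Non-print overhead = 369 × 1.6 = 590.4 s.
Altogether 13305.7 + 590.4 = 13896.1 s, i.e. 3.86 hours.

3.86 hours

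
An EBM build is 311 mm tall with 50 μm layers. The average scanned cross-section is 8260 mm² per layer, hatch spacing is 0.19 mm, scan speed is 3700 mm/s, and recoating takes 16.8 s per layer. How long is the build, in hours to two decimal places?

Number of layers: 311 / 0.05 → 6220 (rounded up).
Per-layer scan distance: 8260 / 0.19 → 43473.7 mm.
Per-layer scan time: 43473.7 / 3700 → 11.7496 s.
Time per layer = 11.7496 + 16.8, so 28.5496 s.
Build time = 6220 × 28.5496 = 177578.512 s = 49.33 hours.

49.33 hours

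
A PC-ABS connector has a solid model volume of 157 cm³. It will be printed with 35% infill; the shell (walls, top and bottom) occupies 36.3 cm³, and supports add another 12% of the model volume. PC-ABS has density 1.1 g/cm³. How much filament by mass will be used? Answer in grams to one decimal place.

Volume inside the shell = 157 − 36.3 = 120.7 cm³.
Infill volume = 0.35 × 120.7 = 42.245 cm³.
Support = 0.12 × 157, so 18.84 cm³.
Total extruded = 36.3 + 42.245 + 18.84 = 97.385 cm³.
Mass = 97.385 × 1.1, so 107.1235 g.

107.1 g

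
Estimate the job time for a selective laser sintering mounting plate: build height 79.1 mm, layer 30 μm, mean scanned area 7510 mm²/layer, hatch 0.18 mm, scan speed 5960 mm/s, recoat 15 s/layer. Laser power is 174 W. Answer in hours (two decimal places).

16.12 hours

Layers = ⌈79.1/0.03⌉ = 2637.
Per-layer scan distance = 7510 / 0.18, so 41722.2 mm.
Scan time per layer = 41722.2 / 5960, so 7.0004 s.
Per-layer time = 7.0004 + 15 = 22.0004 s.
2637 layers × 22.0004 s/layer = 58015.0548 s, i.e. 16.12 hours.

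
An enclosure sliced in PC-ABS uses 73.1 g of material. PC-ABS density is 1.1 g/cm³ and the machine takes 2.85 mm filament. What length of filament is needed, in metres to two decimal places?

10.42 m

Volume = 73.1 g / 1.1 g·cm⁻³ = 66.4545 cm³ = 66454.5 mm³.
A = π r² = π × 1.425² = 6.3794 mm².
L = V/A = 66454.5/6.3794 = 10417.05 mm → 10.42 m.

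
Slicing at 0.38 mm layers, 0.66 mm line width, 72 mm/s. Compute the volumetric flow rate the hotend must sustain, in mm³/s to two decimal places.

Bead cross-section: 0.38 × 0.66 → 0.2508 mm².
Volumetric flow = 72 × 0.2508 = 18.06 mm³/s.

18.06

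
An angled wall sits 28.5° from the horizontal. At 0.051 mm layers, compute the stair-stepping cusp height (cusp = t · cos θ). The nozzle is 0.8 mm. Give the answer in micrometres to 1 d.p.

h_c = t·cos θ = 0.051 × 0.8788 = 0.044819 mm (44.8 μm).

44.8 μm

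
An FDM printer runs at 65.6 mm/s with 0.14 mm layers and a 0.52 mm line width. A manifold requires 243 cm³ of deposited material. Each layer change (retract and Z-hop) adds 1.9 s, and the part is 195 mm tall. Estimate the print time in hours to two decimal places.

14.87 hours

Line area = 0.14 × 0.52 = 0.0728 mm².
Total extruded path = 243000/0.0728 = 3337912.1 mm.
Print-move time = 3337912.1 / 65.6, so 50882.8 s.
Number of layers: 195 / 0.14 → 1393 (rounded up).
Z-hop total = 1393 × 1.9 = 2646.7 s.
Altogether 50882.8 + 2646.7 = 53529.5 s, i.e. 14.87 hours.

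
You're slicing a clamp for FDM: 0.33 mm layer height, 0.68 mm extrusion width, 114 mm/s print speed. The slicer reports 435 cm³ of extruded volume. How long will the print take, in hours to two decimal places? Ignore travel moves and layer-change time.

4.72 hours

Bead cross-section = 0.33 × 0.68, so 0.2244 mm².
Total extruded path = 435000/0.2244 = 1938502.7 mm.
Print-move time = 1938502.7 / 114 = 17004.4 s.
Converting: 17004.4 s = 4.72 hours.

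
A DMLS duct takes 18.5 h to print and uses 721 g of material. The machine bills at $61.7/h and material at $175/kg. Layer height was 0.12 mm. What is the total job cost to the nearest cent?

Machine cost = 61.7 × 18.5, so $1141.45.
Material charge: 175 × 721/1000 → $126.175.
Total = 1141.45 + 126.175 = 1267.625 ≈ $1267.63.

$1267.63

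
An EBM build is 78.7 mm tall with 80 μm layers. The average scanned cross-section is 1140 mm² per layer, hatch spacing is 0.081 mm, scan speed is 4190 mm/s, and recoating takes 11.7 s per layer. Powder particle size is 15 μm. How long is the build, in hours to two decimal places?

4.12 hours

Layers = ⌈78.7/0.08⌉ = 984.
Hatch length per layer = 1140 / 0.081, so 14074.1 mm.
Scan time per layer = 14074.1 / 4190, so 3.359 s.
Layer cycle: 3.359 + 11.7 → 15.059 s.
984 layers × 15.059 s/layer = 14818.056 s, i.e. 4.12 hours.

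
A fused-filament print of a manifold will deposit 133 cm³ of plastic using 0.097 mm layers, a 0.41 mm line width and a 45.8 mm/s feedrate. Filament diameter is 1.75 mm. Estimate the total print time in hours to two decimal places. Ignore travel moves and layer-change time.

20.28 hours

Bead cross-section: 0.097 × 0.41 → 0.03977 mm².
Toolpath length = 133 cm³ / 0.03977 mm² = 133000 / 0.03977 = 3344229.3 mm.
Extrusion time = 3344229.3 / 45.8 = 73018.1 s.
That's 73018.1 s → 20.28 hours.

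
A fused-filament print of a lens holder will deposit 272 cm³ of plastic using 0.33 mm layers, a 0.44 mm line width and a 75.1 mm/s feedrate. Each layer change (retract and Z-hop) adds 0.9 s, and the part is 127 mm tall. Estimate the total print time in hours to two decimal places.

7.03 hours

Bead cross-section = 0.33 × 0.44, so 0.1452 mm².
Total extruded path = 272000/0.1452 = 1873278.2 mm.
Time extruding: 1873278.2 / 75.1 → 24943.8 s.
Layers = ⌈127/0.33⌉ = 385.
Z-hop total = 385 × 0.9 = 346.5 s.
Total = 24943.8 + 346.5 = 25290.3 s = 7.03 hours.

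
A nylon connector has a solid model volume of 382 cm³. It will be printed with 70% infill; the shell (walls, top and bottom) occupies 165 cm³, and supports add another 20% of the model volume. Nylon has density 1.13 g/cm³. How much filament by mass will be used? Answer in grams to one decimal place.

Volume inside the shell = 382 − 165 = 217 cm³.
Infill deposited = 0.70 × 217, so 151.9 cm³.
Support: 0.20 × 382 → 76.4 cm³.
Deposited volume = 165 + 151.9 + 76.4, so 393.3 cm³.
Mass: 393.3 × 1.13 → 444.429 g.

444.4 g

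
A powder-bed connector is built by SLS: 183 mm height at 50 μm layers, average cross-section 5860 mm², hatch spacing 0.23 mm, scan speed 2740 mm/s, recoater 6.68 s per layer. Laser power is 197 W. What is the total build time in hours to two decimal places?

Layers = ⌈183/0.05⌉ = 3660.
Scan path per layer = 5860 / 0.23 = 25478.3 mm.
Laser time per layer = 25478.3 / 2740, so 9.2986 s.
Per-layer time = 9.2986 + 6.68 = 15.9786 s.
Build time = 3660 × 15.9786 = 58481.676 s = 16.24 hours.

16.24 hours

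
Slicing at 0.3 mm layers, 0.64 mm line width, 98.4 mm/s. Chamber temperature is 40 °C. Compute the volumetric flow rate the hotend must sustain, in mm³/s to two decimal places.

18.89

A: 0.3 × 0.64 → 0.192 mm².
Q = v·A = 98.4 × 0.192 = 18.89 mm³/s.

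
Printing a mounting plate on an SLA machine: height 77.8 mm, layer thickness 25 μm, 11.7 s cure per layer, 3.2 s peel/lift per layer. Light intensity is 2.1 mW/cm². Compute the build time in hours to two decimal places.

12.88 hours

Layer count = ceil(77.8 / 0.025) = 3112.
Per-layer time = 11.7 + 3.2 = 14.9 s.
Build time: 3112 × 14.9 s = 46368.8 s, i.e. 12.88 hours.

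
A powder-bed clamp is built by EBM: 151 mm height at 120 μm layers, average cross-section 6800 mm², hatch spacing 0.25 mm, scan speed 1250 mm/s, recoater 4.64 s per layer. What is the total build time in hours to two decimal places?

Layers = ⌈151/0.12⌉ = 1259.
Scan path per layer = 6800 / 0.25, so 27200 mm.
Scan time per layer = 27200 / 1250, so 21.76 s.
Per-layer time: 21.76 + 4.64 → 26.4 s.
Total: 1259 × 26.4 s = 33237.6 s → 9.23 hours.

9.23 hours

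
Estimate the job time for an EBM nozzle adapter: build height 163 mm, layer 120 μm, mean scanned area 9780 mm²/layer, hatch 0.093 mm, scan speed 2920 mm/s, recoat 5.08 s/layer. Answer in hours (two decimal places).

Layer count = ceil(163 / 0.12) = 1359.
Hatch length per layer = 9780 / 0.093, so 105161.3 mm.
Per-layer scan time = 105161.3 / 2920, so 36.0141 s.
Per-layer time = 36.0141 + 5.08 = 41.0941 s.
Build time = 1359 × 41.0941 = 55846.8819 s = 15.51 hours.

15.51 hours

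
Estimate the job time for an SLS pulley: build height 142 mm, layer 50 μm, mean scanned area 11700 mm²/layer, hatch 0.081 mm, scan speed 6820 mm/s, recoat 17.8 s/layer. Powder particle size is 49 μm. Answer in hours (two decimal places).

Number of layers: 142 / 0.05 → 2840 (rounded up).
Hatch length per layer = 11700 / 0.081, so 144444.4 mm.
Laser time per layer = 144444.4 / 6820, so 21.1795 s.
Per-layer time = 21.1795 + 17.8, so 38.9795 s.
Total: 2840 × 38.9795 s = 110701.78 s → 30.75 hours.

30.75 hours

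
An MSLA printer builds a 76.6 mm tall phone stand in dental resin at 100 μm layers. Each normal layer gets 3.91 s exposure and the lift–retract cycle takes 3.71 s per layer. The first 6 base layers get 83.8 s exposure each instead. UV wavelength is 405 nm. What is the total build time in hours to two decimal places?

1.75 hours

Layer count = ceil(76.6 / 0.1) = 766.
Base layers = 6 × (83.8 + 3.71), so 525.06 s.
Normal layers: 760 × (3.91 + 3.71) → 5791.2 s.
Total = 525.06 + 5791.2 = 6316.26 s = 1.75 hours.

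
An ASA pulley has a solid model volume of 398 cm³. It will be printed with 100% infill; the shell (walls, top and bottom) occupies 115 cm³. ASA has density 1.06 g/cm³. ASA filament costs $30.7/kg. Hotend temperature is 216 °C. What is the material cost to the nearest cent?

$12.95

Infill region = 398 − 115 = 283 cm³.
Infill volume = 1.00 × 283 = 283 cm³.
Deposited volume = 115 + 283 = 398 cm³.
Mass: 398 × 1.06 → 421.88 g.
Cost = 421.88 g / 1000 × $30.7/kg = $12.95.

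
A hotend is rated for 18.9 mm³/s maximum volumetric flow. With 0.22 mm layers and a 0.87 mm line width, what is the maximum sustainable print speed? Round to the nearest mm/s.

Bead cross-section: 0.22 × 0.87 → 0.1914 mm².
v_max = Q/A = 18.9/0.1914 = 98.75 mm/s → 99 mm/s.

99 mm/s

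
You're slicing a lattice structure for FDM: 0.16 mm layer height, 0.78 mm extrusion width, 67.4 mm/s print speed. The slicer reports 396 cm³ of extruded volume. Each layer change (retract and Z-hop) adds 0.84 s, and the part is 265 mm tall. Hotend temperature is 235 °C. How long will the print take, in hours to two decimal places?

13.46 hours

Extrusion cross-section = 0.16 × 0.78 = 0.1248 mm².
Path length: 396000 mm³ / 0.1248 mm² → 3173076.9 mm.
Print-move time = 3173076.9 / 67.4 = 47078.3 s.
Layers = ⌈265/0.16⌉ = 1657.
Layer-change overhead = 1657 × 0.84 = 1391.88 s.
Total = 47078.3 + 1391.88 = 48470.18 s = 13.46 hours.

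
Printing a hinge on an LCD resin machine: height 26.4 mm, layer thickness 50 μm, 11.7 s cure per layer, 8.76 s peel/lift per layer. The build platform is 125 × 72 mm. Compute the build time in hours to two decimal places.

3.00 hours

Layers = ⌈26.4/0.05⌉ = 528.
Per-layer time = 11.7 + 8.76, so 20.46 s.
Build time: 528 × 20.46 s = 10802.88 s, i.e. 3.00 hours.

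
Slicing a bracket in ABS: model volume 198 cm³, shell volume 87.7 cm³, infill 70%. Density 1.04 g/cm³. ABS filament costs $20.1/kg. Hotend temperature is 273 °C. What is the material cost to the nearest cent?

$3.45

Infill region = 198 − 87.7, so 110.3 cm³.
Infill deposited: 0.70 × 110.3 → 77.21 cm³.
Total extruded = 87.7 + 77.21 = 164.91 cm³.
Mass = 164.91 × 1.04 = 171.5064 g.
At $20.1/kg: 171.5064/1000 × 20.1 = $3.45.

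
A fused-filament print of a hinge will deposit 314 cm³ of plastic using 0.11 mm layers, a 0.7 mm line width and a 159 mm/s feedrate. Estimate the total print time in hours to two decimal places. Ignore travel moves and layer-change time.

Line area = 0.11 × 0.7, so 0.077 mm².
Total extruded path = 314000/0.077 = 4077922.1 mm.
Extrusion time: 4077922.1 / 159 → 25647.3 s.
25647.3 s = 7.12 hours.

7.12 hours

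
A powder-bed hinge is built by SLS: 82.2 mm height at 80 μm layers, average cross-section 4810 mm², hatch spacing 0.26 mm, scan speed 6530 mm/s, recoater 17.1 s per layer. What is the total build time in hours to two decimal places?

Layers = ⌈82.2/0.08⌉ = 1028.
Hatch length per layer = 4810 / 0.26 = 18500 mm.
Scan time per layer: 18500 / 6530 → 2.8331 s.
Layer cycle = 2.8331 + 17.1 = 19.9331 s.
Build time = 1028 × 19.9331 = 20491.2268 s = 5.69 hours.

5.69 hours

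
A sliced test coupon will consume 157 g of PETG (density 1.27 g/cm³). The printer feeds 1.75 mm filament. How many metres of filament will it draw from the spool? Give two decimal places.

51.40 m

Volume = 157 g / 1.27 g·cm⁻³ = 123.622 cm³ = 123622 mm³.
A = π r² = π × 0.875² = 2.4053 mm².
Length = 123622 / 2.4053 = 51395.67 mm = 51.40 m.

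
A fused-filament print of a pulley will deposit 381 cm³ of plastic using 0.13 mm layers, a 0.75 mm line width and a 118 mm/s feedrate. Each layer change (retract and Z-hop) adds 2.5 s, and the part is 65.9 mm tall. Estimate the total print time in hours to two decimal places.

9.55 hours

Line area = 0.13 × 0.75 = 0.0975 mm².
Total extruded path = 381000/0.0975 = 3907692.3 mm.
Time extruding = 3907692.3 / 118 = 33116 s.
Number of layers: 65.9 / 0.13 → 507 (rounded up).
Non-print overhead = 507 × 2.5, so 1267.5 s.
Total = 33116 + 1267.5 = 34383.5 s = 9.55 hours.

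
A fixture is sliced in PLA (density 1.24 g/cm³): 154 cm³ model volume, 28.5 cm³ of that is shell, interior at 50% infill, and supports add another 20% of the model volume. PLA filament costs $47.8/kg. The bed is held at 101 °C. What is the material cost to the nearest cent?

Volume inside the shell = 154 − 28.5 = 125.5 cm³.
Infill deposited = 0.50 × 125.5 = 62.75 cm³.
Support = 0.20 × 154 = 30.8 cm³.
Total extruded = 28.5 + 62.75 + 30.8, so 122.05 cm³.
Mass = 122.05 × 1.24 = 151.342 g.
At $47.8/kg: 151.342/1000 × 47.8 = $7.23.

$7.23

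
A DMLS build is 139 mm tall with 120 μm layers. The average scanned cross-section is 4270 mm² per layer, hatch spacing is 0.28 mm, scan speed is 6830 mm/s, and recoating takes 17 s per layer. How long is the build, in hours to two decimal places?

Layer count = ceil(139 / 0.12) = 1159.
Scan path per layer = 4270 / 0.28 = 15250 mm.
Scan time per layer: 15250 / 6830 → 2.2328 s.
Time per layer = 2.2328 + 17 = 19.2328 s.
Build time = 1159 × 19.2328 = 22290.8152 s = 6.19 hours.

6.19 hours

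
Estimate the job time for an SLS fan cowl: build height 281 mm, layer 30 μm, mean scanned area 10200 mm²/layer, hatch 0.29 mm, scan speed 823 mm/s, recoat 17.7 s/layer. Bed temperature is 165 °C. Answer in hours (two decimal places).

Layer count = ceil(281 / 0.03) = 9367.
Hatch length per layer: 10200 / 0.29 → 35172.4 mm.
Scan time per layer: 35172.4 / 823 → 42.7368 s.
Time per layer = 42.7368 + 17.7 = 60.4368 s.
9367 layers × 60.4368 s/layer = 566111.5056 s, i.e. 157.25 hours.

157.25 hours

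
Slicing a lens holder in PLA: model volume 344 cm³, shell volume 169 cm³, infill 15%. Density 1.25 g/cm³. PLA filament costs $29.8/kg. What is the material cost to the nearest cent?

$7.27

Volume inside the shell: 344 − 169 → 175 cm³.
Infill volume = 0.15 × 175 = 26.25 cm³.
Deposited volume: 169 + 26.25 → 195.25 cm³.
Mass = 195.25 × 1.25 = 244.0625 g.
Cost = 244.0625 g / 1000 × $29.8/kg = $7.27.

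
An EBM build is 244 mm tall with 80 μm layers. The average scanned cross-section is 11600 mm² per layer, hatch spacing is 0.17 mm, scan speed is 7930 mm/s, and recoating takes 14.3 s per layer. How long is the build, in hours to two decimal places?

Layer count = ceil(244 / 0.08) = 3050.
Per-layer scan distance: 11600 / 0.17 → 68235.3 mm.
Beam time per layer = 68235.3 / 7930, so 8.6047 s.
Per-layer time = 8.6047 + 14.3, so 22.9047 s.
3050 layers × 22.9047 s/layer = 69859.335 s, i.e. 19.41 hours.

19.41 hours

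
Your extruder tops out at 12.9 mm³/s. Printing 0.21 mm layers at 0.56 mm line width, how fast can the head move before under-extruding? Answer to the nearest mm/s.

A = 0.21 × 0.56 = 0.1176 mm².
v_max = Q/A = 12.9/0.1176 = 109.69 mm/s → 110 mm/s.

110 mm/s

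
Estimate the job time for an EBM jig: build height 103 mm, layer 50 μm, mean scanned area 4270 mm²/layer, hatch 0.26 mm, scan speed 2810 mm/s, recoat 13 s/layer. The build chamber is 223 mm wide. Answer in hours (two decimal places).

Layer count = ceil(103 / 0.05) = 2060.
Per-layer scan distance: 4270 / 0.26 → 16423.1 mm.
Scan time per layer = 16423.1 / 2810 = 5.8445 s.
Per-layer time: 5.8445 + 13 → 18.8445 s.
Build time = 2060 × 18.8445 = 38819.67 s = 10.78 hours.

10.78 hours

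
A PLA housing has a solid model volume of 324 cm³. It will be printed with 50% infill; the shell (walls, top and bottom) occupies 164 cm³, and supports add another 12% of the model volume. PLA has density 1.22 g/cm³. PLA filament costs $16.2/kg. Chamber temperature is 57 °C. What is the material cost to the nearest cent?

$5.59

Volume inside the shell: 324 − 164 → 160 cm³.
Deposited infill = 0.50 × 160 = 80 cm³.
Support: 0.12 × 324 → 38.88 cm³.
Total extruded = 164 + 80 + 38.88 = 282.88 cm³.
Mass = 282.88 × 1.22 = 345.1136 g.
Cost = 345.1136 g / 1000 × $16.2/kg = $5.59.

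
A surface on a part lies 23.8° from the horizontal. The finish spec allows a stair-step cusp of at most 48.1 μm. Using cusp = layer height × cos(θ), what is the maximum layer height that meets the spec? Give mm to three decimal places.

0.053 mm

cos(23.8°) = 0.9150; t_max = 0.0481/0.9150 = 0.053 mm.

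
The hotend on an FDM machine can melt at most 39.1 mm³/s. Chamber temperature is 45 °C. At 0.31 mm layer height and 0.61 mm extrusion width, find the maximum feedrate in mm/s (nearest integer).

Bead cross-section: 0.31 × 0.61 → 0.1891 mm².
Max speed = 39.1 / 0.1891 = 206.77 ≈ 207 mm/s.

207 mm/s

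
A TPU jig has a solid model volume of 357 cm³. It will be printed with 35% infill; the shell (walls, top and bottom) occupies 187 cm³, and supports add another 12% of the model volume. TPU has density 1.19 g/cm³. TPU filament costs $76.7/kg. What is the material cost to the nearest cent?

Infill region = 357 − 187 = 170 cm³.
Infill volume = 0.35 × 170 = 59.5 cm³.
Support: 0.12 × 357 → 42.84 cm³.
Total printed volume = 187 + 59.5 + 42.84 = 289.34 cm³.
Mass = 289.34 × 1.19, so 344.3146 g.
At $76.7/kg: 344.3146/1000 × 76.7 = $26.41.

$26.41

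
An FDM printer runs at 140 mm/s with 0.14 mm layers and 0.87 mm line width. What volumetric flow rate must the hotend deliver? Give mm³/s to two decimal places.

A = 0.14 × 0.87, so 0.1218 mm².
Q = v·A = 140 × 0.1218 = 17.05 mm³/s.

17.05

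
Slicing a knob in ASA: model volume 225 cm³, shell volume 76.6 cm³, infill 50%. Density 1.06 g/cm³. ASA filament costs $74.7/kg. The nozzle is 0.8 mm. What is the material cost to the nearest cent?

$11.94

Interior volume = 225 − 76.6, so 148.4 cm³.
Deposited infill = 0.50 × 148.4, so 74.2 cm³.
Deposited volume = 76.6 + 74.2 = 150.8 cm³.
Mass = 150.8 × 1.06 = 159.848 g.
Cost = 159.848 g / 1000 × $74.7/kg = $11.94.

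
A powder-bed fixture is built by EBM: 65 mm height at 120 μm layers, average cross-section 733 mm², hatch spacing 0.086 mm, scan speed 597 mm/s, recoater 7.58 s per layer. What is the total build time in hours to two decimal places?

3.29 hours

Layer count = ceil(65 / 0.12) = 542.
Scan path per layer = 733 / 0.086, so 8523.3 mm.
Scan time per layer = 8523.3 / 597, so 14.2769 s.
Layer cycle = 14.2769 + 7.58, so 21.8569 s.
Build time = 542 × 21.8569 = 11846.4398 s = 3.29 hours.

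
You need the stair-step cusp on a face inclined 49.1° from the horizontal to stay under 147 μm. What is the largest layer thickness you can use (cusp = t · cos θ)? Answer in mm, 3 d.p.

Layer height = cusp / cos(49.1°) = 0.147 / 0.6547 = 0.225 mm.

0.225 mm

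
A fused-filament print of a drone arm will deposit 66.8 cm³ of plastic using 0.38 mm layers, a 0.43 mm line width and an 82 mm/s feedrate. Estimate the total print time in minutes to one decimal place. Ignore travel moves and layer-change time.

Bead cross-section: 0.38 × 0.43 → 0.1634 mm².
Path length: 66800 mm³ / 0.1634 mm² → 408812.7 mm.
Print-move time: 408812.7 / 82 → 4985.5 s.
In the requested units: 4985.5 s = 83.1 minutes.

83.1 minutes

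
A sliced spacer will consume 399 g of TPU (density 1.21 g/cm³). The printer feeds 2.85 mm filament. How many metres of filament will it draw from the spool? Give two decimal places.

51.69 m

Volume = 399 g / 1.21 g·cm⁻³ = 329.7521 cm³ = 329752.1 mm³.
Filament cross-section = π × (2.85/2)² = 6.3794 mm².
Length = 329752.1 / 6.3794 = 51690.14 mm = 51.69 m.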